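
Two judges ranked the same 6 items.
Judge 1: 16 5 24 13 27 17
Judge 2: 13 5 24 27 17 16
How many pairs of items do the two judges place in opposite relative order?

Assign each item its position (1..6) in the first ordering, then rewrite the second ordering as that position sequence:
positions: 16→1, 5→2, 24→3, 13→4, 27→5, 17→6
second ordering as positions: [4, 2, 3, 5, 6, 1]
Discordant pairs = inversions in this position sequence.
4: 2, 3, 1 → 3
2: 1 → 1
3: 1 → 1
5: 1 → 1
6: 1 → 1
1: 0
Total: 3 + 1 + 1 + 1 + 1 + 0 = 7

Discordant pairs: 7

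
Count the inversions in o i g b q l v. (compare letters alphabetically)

Inversion pairs (indices are 0-based):
(0,1): o > i
(0,2): o > g
(0,3): o > b
(0,5): o > l
(1,2): i > g
(1,3): i > b
(2,3): g > b
(4,5): q > l
That's 8 pairs.

Inversions: 8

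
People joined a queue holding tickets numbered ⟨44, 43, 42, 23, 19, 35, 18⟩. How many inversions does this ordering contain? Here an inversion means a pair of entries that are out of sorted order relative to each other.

19 out-of-order pairs

Count, for each position, how many later elements it exceeds:
44: 6
43: 5
42: 4
23: 2
19: 1
35: 1
18: 0
Sum: 6 + 5 + 4 + 2 + 1 + 1 + 0 = 19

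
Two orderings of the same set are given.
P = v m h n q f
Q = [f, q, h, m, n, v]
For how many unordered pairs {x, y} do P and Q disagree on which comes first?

Assign each item its position (1..6) in the first ordering, then rewrite the second ordering as that position sequence:
positions: v→1, m→2, h→3, n→4, q→5, f→6
second ordering as positions: [6, 5, 3, 2, 4, 1]
Discordant pairs = inversions in this position sequence.
6: 5, 3, 2, 4, 1 → 5
5: 3, 2, 4, 1 → 4
3: 2, 1 → 2
2: 1 → 1
4: 1 → 1
1: 0
Total: 5 + 4 + 2 + 1 + 1 + 0 = 13

13 disagreeing pairs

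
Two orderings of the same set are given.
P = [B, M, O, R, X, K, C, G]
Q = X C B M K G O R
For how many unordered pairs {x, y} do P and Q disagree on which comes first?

13

Assign each item its position (1..8) in the first ordering, then rewrite the second ordering as that position sequence:
positions: B→1, M→2, O→3, R→4, X→5, K→6, C→7, G→8
second ordering as positions: [5, 7, 1, 2, 6, 8, 3, 4]
Discordant pairs = inversions in this position sequence.
5: 1, 2, 3, 4 → 4
7: 1, 2, 6, 3, 4 → 5
1: 0
2: 0
6: 3, 4 → 2
8: 3, 4 → 2
3: 0
4: 0
Total: 4 + 5 + 0 + 0 + 2 + 2 + 0 + 0 = 13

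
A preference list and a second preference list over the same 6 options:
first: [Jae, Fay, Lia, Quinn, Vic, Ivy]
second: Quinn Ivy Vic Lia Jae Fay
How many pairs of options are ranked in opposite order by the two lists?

Pairs: 12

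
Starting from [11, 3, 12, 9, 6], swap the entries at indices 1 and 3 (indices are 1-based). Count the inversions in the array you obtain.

Inversions: 7

Positions 1 and 3 hold 11 and 12; after swapping, the array is [12, 3, 11, 9, 6].
Sweep left to right; for each value list the smaller values that follow it:
12 → 3, 11, 9, 6 → 4
3 → none → 0
11 → 9, 6 → 2
9 → 6 → 1
6 → none → 0
Sum: 4 + 0 + 2 + 1 + 0 = 7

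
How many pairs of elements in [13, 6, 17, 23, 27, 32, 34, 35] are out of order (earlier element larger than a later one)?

1

Sweep left to right; for each value list the smaller values that follow it:
13: 1
6: 0
17: 0
23: 0
27: 0
32: 0
34: 0
35: 0
Sum: 1 + 0 + 0 + 0 + 0 + 0 + 0 + 0 = 1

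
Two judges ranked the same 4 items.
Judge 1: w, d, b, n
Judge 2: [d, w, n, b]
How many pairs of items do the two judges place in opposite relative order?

2 discordant pairs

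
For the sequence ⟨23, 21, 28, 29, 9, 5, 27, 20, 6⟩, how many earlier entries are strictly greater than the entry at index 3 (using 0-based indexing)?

0

The element at index 3 is 29.
Elements before it: 23, 21, 28
None of them are larger than 29.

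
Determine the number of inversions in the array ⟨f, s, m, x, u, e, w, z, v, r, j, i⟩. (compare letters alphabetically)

Element-by-element contributions:
f: 1
s: 5
m: 3
x: 7
u: 4
e: 0
w: 4
z: 4
v: 3
r: 2
j: 1
i: 0
Sum: 1 + 5 + 3 + 7 + 4 + 0 + 4 + 4 + 3 + 2 + 1 + 0 = 34

34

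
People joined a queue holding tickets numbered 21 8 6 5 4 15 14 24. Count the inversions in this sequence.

13

Sweep left to right; for each value list the smaller values that follow it:
21: 6
8: 3
6: 2
5: 1
4: 0
15: 1
14: 0
24: 0
Sum: 6 + 3 + 2 + 1 + 0 + 1 + 0 + 0 = 13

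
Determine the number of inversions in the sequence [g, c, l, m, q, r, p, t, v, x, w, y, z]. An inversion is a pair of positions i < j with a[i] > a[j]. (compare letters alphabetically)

Sweep left to right; for each value list the smaller values that follow it:
g → c → 1
c → none → 0
l → none → 0
m → none → 0
q → p → 1
r → p → 1
p → none → 0
t → none → 0
v → none → 0
x → w → 1
w → none → 0
y → none → 0
z → none → 0
Sum: 1 + 0 + 0 + 0 + 1 + 1 + 0 + 0 + 0 + 1 + 0 + 0 + 0 = 4

4 inversions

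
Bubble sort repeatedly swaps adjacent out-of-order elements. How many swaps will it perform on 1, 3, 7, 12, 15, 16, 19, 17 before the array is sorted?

Each adjacent swap fixes exactly one inversion, so the minimum swap count equals the number of inversions.
Count inversions — for each element, later elements that are smaller:
1: none → 0
3: none → 0
7: none → 0
12: none → 0
15: none → 0
16: none → 0
19: 17 → 1
17: none → 0
Total inversions: 0 + 0 + 0 + 0 + 0 + 0 + 1 + 0 = 1

There is 1 swap.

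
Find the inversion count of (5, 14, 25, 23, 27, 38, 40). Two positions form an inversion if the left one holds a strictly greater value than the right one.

Element-by-element contributions:
5: 0
14: 0
25: 1
23: 0
27: 0
38: 0
40: 0
Sum: 0 + 0 + 1 + 0 + 0 + 0 + 0 = 1

1 inversion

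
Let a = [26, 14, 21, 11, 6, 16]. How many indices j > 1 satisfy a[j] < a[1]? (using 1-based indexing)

The element at index 1 is 26.
Elements after it: 14, 21, 11, 6, 16
Those smaller than 26: 14, 21, 11, 6, 16

5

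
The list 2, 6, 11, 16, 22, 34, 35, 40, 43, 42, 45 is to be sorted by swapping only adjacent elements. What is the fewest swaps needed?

1 adjacent swap

The minimum number of adjacent swaps to sort an array equals its inversion count, since every such swap removes exactly one inversion.
Count inversions — for each element, later elements that are smaller:
2: none → 0
6: none → 0
11: none → 0
16: none → 0
22: none → 0
34: none → 0
35: none → 0
40: none → 0
43: 42 → 1
42: none → 0
45: none → 0
Total inversions: 0 + 0 + 0 + 0 + 0 + 0 + 0 + 0 + 1 + 0 + 0 = 1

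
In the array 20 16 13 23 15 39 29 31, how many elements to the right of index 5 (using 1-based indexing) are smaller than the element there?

0 such elements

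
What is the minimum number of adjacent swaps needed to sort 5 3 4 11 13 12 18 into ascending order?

Each adjacent swap fixes exactly one inversion, so the minimum swap count equals the number of inversions.
Count inversions — for each element, later elements that are smaller:
5: 3, 4 → 2
3: none → 0
4: none → 0
11: none → 0
13: 12 → 1
12: none → 0
18: none → 0
Total inversions: 2 + 0 + 0 + 0 + 1 + 0 + 0 = 3

3 swaps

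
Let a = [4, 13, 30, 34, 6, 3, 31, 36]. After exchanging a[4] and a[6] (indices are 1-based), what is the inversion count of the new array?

Positions 4 and 6 hold 34 and 3; after swapping, the array is [4, 13, 30, 3, 6, 34, 31, 36].
For each element, count later entries that are smaller:
4: 1
13: 2
30: 2
3: 0
6: 0
34: 1
31: 0
36: 0
Sum: 1 + 2 + 2 + 0 + 0 + 1 + 0 + 0 = 6

6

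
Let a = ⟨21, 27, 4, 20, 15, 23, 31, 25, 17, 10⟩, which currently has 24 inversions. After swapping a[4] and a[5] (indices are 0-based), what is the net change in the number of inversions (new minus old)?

+1

Positions 4 and 5 hold 15 and 23; after swapping, the array is [21, 27, 4, 20, 23, 15, 31, 25, 17, 10].
Count, for each position, how many later elements it exceeds:
21: 5
27: 7
4: 0
20: 3
23: 3
15: 1
31: 3
25: 2
17: 1
10: 0
Sum: 5 + 7 + 0 + 3 + 3 + 1 + 3 + 2 + 1 + 0 = 25
Change: 25 − 24 = +1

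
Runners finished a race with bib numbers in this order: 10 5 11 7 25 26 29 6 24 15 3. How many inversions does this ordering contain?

26 inversions

For each element, count later entries that are smaller:
10 → 5, 7, 6, 3 → 4
5 → 3 → 1
11 → 7, 6, 3 → 3
7 → 6, 3 → 2
25 → 6, 24, 15, 3 → 4
26 → 6, 24, 15, 3 → 4
29 → 6, 24, 15, 3 → 4
6 → 3 → 1
24 → 15, 3 → 2
15 → 3 → 1
3 → none → 0
Sum: 4 + 1 + 3 + 2 + 4 + 4 + 4 + 1 + 2 + 1 + 0 = 26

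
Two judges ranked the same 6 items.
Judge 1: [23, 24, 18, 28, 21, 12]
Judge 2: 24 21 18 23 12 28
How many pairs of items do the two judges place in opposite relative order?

Assign each item its position (1..6) in the first ordering, then rewrite the second ordering as that position sequence:
positions: 23→1, 24→2, 18→3, 28→4, 21→5, 12→6
second ordering as positions: [2, 5, 3, 1, 6, 4]
Discordant pairs = inversions in this position sequence.
2: 1 → 1
5: 3, 1, 4 → 3
3: 1 → 1
1: 0
6: 4 → 1
4: 0
Total: 1 + 3 + 1 + 0 + 1 + 0 = 6

6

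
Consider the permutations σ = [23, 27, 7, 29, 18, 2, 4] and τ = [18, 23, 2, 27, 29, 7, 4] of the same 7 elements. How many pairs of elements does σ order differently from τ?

Assign each item its position (1..7) in the first ordering, then rewrite the second ordering as that position sequence:
positions: 23→1, 27→2, 7→3, 29→4, 18→5, 2→6, 4→7
second ordering as positions: [5, 1, 6, 2, 4, 3, 7]
Discordant pairs = inversions in this position sequence.
5: 1, 2, 4, 3 → 4
1: 0
6: 2, 4, 3 → 3
2: 0
4: 3 → 1
3: 0
7: 0
Total: 4 + 0 + 3 + 0 + 1 + 0 + 0 = 8

8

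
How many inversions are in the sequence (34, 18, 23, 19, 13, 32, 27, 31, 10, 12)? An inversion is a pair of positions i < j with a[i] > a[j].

Inversions: 29

Element-by-element contributions:
34: 9
18: 3
23: 4
19: 3
13: 2
32: 4
27: 2
31: 2
10: 0
12: 0
Sum: 9 + 3 + 4 + 3 + 2 + 4 + 2 + 2 + 0 + 0 = 29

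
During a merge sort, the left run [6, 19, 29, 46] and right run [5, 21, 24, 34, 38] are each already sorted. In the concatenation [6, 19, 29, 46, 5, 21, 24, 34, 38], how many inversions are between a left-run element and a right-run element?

Take each right-half value and tally the left-half values above it:
r = 5: 6, 19, 29, 46 → 4
r = 21: 29, 46 → 2
r = 24: 29, 46 → 2
r = 34: 46 → 1
r = 38: 46 → 1
Cross-inversions: 4 + 2 + 2 + 1 + 1 = 10

10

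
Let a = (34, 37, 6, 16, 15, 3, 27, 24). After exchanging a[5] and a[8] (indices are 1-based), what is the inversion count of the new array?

18 inversions

Positions 5 and 8 hold 15 and 24; after swapping, the array is [34, 37, 6, 16, 24, 3, 27, 15].
For each element, count later entries that are smaller:
34: 6
37: 6
6: 1
16: 2
24: 2
3: 0
27: 1
15: 0
Sum: 6 + 6 + 1 + 2 + 2 + 0 + 1 + 0 = 18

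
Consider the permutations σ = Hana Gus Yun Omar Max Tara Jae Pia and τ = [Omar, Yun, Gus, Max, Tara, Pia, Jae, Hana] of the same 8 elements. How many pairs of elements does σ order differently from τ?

11 discordant pairs

Assign each item its position (1..8) in the first ordering, then rewrite the second ordering as that position sequence:
positions: Hana→1, Gus→2, Yun→3, Omar→4, Max→5, Tara→6, Jae→7, Pia→8
second ordering as positions: [4, 3, 2, 5, 6, 8, 7, 1]
Discordant pairs = inversions in this position sequence.
4: 3, 2, 1 → 3
3: 2, 1 → 2
2: 1 → 1
5: 1 → 1
6: 1 → 1
8: 7, 1 → 2
7: 1 → 1
1: 0
Total: 3 + 2 + 1 + 1 + 1 + 2 + 1 + 0 = 11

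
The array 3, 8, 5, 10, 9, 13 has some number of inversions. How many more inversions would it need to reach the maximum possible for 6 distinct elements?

Maximum inversions for 6 distinct elements is C(6, 2) = 6·5/2 = 15.
Current inversions — for each element, count later smaller elements:
3: 0
8: 1
5: 0
10: 1
9: 0
13: 0
Current total: 0 + 1 + 0 + 1 + 0 + 0 = 2
Shortfall: 15 − 2 = 13

13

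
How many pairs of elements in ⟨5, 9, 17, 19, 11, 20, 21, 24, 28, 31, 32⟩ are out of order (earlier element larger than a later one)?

Element-by-element contributions:
5 → none → 0
9 → none → 0
17 → 11 → 1
19 → 11 → 1
11 → none → 0
20 → none → 0
21 → none → 0
24 → none → 0
28 → none → 0
31 → none → 0
32 → none → 0
Sum: 0 + 0 + 1 + 1 + 0 + 0 + 0 + 0 + 0 + 0 + 0 = 2

Inversions: 2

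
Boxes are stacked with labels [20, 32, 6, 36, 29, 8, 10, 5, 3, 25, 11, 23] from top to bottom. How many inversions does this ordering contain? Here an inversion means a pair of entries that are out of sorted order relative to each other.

Sweep left to right; for each value list the smaller values that follow it:
20 → 6, 8, 10, 5, 3, 11 → 6
32 → 6, 29, 8, 10, 5, 3, 25, 11, 23 → 9
6 → 5, 3 → 2
36 → 29, 8, 10, 5, 3, 25, 11, 23 → 8
29 → 8, 10, 5, 3, 25, 11, 23 → 7
8 → 5, 3 → 2
10 → 5, 3 → 2
5 → 3 → 1
3 → none → 0
25 → 11, 23 → 2
11 → none → 0
23 → none → 0
Sum: 6 + 9 + 2 + 8 + 7 + 2 + 2 + 1 + 0 + 2 + 0 + 0 = 39

39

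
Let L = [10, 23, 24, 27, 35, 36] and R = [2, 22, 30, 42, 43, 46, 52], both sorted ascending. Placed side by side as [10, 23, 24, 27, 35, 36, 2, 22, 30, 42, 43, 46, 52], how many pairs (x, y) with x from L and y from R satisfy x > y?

13

For each element r of the right run, count left-run elements greater than r:
r = 2: 10, 23, 24, 27, 35, 36 → 6
r = 22: 23, 24, 27, 35, 36 → 5
r = 30: 35, 36 → 2
r = 42: none → 0
r = 43: none → 0
r = 46: none → 0
r = 52: none → 0
Cross-inversions: 6 + 5 + 2 + 0 + 0 + 0 + 0 = 13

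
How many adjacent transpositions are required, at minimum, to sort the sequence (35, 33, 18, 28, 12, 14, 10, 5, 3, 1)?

Minimum adjacent swaps = number of inversions (each swap of adjacent out-of-order elements removes one inversion and no swap can remove more).
Count inversions — for each element, later elements that are smaller:
35: 33, 18, 28, 12, 14, 10, 5, 3, 1 → 9
33: 18, 28, 12, 14, 10, 5, 3, 1 → 8
18: 12, 14, 10, 5, 3, 1 → 6
28: 12, 14, 10, 5, 3, 1 → 6
12: 10, 5, 3, 1 → 4
14: 10, 5, 3, 1 → 4
10: 5, 3, 1 → 3
5: 3, 1 → 2
3: 1 → 1
1: none → 0
Total inversions: 9 + 8 + 6 + 6 + 4 + 4 + 3 + 2 + 1 + 0 = 43

There are 43 adjacent swaps.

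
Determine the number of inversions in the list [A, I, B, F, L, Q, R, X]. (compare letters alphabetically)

2

Count, for each position, how many later elements it exceeds:
A: 0
I: 2
B: 0
F: 0
L: 0
Q: 0
R: 0
X: 0
Sum: 0 + 2 + 0 + 0 + 0 + 0 + 0 + 0 = 2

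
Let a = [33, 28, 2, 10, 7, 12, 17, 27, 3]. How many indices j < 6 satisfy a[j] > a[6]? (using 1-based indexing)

2

The element at index 6 is 12.
Elements before it: 33, 28, 2, 10, 7
Those larger than 12: 33, 28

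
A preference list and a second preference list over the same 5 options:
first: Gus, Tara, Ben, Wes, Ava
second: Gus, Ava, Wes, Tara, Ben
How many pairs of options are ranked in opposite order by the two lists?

Pairs: 5

Assign each item its position (1..5) in the first ordering, then rewrite the second ordering as that position sequence:
positions: Gus→1, Tara→2, Ben→3, Wes→4, Ava→5
second ordering as positions: [1, 5, 4, 2, 3]
Discordant pairs = inversions in this position sequence.
1: 0
5: 4, 2, 3 → 3
4: 2, 3 → 2
2: 0
3: 0
Total: 0 + 3 + 2 + 0 + 0 = 5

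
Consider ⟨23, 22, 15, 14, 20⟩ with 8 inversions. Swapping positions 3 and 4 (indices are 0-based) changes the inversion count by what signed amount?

Positions 3 and 4 hold 14 and 20; after swapping, the array is [23, 22, 15, 20, 14].
Count, for each position, how many later elements it exceeds:
23 → 22, 15, 20, 14 → 4
22 → 15, 20, 14 → 3
15 → 14 → 1
20 → 14 → 1
14 → none → 0
Sum: 4 + 3 + 1 + 1 + 0 = 9
Change: 9 − 8 = +1

+1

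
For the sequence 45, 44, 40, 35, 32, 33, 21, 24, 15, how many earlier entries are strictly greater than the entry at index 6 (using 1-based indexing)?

The element at index 6 is 33.
Elements before it: 45, 44, 40, 35, 32
Those larger than 33: 45, 44, 40, 35

4 such elements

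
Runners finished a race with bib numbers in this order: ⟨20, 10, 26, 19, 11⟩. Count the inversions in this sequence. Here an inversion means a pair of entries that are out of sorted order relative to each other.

Listing every pair i<j with a[i]>a[j] (using 0-based positions):
(0,1): 20 > 10
(0,3): 20 > 19
(0,4): 20 > 11
(2,3): 26 > 19
(2,4): 26 > 11
(3,4): 19 > 11
That's 6 pairs.

6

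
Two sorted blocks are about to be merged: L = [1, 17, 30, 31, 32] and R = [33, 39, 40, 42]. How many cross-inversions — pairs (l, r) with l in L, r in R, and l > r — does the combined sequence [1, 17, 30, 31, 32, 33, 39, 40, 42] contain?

0

For each element r of the right run, count left-run elements greater than r:
r = 33: none → 0
r = 39: none → 0
r = 40: none → 0
r = 42: none → 0
Cross-inversions: 0 + 0 + 0 + 0 = 0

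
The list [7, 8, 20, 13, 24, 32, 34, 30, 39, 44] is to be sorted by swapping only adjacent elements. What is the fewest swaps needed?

Each adjacent swap fixes exactly one inversion, so the minimum swap count equals the number of inversions.
Count inversions — for each element, later elements that are smaller:
7: none → 0
8: none → 0
20: 13 → 1
13: none → 0
24: none → 0
32: 30 → 1
34: 30 → 1
30: none → 0
39: none → 0
44: none → 0
Total inversions: 0 + 0 + 1 + 0 + 0 + 1 + 1 + 0 + 0 + 0 = 3

3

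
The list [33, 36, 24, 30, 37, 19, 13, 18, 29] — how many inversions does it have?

25

For each element, count later entries that are smaller:
33: 6
36: 6
24: 3
30: 4
37: 4
19: 2
13: 0
18: 0
29: 0
Sum: 6 + 6 + 3 + 4 + 4 + 2 + 0 + 0 + 0 = 25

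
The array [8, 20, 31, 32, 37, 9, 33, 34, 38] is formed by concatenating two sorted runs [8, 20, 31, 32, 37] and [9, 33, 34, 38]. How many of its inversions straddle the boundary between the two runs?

For each element r of the right run, count left-run elements greater than r:
r = 9: 20, 31, 32, 37 → 4
r = 33: 37 → 1
r = 34: 37 → 1
r = 38: none → 0
Cross-inversions: 4 + 1 + 1 + 0 = 6

6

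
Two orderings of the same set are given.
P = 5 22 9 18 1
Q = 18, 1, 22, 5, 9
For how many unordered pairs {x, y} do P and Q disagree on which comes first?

Assign each item its position (1..5) in the first ordering, then rewrite the second ordering as that position sequence:
positions: 5→1, 22→2, 9→3, 18→4, 1→5
second ordering as positions: [4, 5, 2, 1, 3]
Discordant pairs = inversions in this position sequence.
4: 2, 1, 3 → 3
5: 2, 1, 3 → 3
2: 1 → 1
1: 0
3: 0
Total: 3 + 3 + 1 + 0 + 0 = 7

7 disagreeing pairs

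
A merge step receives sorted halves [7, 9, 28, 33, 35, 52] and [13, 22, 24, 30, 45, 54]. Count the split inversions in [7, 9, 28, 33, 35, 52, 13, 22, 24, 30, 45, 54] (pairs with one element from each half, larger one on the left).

Count, for every r in R, how many entries of L exceed r:
r = 13: 28, 33, 35, 52 → 4
r = 22: 28, 33, 35, 52 → 4
r = 24: 28, 33, 35, 52 → 4
r = 30: 33, 35, 52 → 3
r = 45: 52 → 1
r = 54: none → 0
Cross-inversions: 4 + 4 + 4 + 3 + 1 + 0 = 16

16 cross-inversions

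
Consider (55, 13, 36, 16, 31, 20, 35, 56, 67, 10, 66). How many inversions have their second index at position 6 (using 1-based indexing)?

The element at index 6 is 20.
Elements before it: 55, 13, 36, 16, 31
Those larger than 20: 55, 36, 31

3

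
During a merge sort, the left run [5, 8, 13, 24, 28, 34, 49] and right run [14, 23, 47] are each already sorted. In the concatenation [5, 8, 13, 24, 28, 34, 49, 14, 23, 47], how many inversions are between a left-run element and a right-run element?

9

Count, for every r in R, how many entries of L exceed r:
r = 14: 24, 28, 34, 49 → 4
r = 23: 24, 28, 34, 49 → 4
r = 47: 49 → 1
Cross-inversions: 4 + 4 + 1 = 9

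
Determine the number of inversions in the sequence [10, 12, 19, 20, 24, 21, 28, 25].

2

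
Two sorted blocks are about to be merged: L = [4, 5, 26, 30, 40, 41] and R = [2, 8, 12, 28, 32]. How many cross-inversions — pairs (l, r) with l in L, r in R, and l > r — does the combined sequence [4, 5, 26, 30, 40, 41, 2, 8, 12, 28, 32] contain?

Split inversions: 19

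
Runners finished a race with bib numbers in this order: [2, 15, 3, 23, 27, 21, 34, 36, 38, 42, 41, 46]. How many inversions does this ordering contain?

For each element, count later entries that are smaller:
2 → none → 0
15 → 3 → 1
3 → none → 0
23 → 21 → 1
27 → 21 → 1
21 → none → 0
34 → none → 0
36 → none → 0
38 → none → 0
42 → 41 → 1
41 → none → 0
46 → none → 0
Sum: 0 + 1 + 0 + 1 + 1 + 0 + 0 + 0 + 0 + 1 + 0 + 0 = 4

4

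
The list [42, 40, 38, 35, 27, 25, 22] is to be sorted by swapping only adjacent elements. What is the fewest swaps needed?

There are 21 swaps.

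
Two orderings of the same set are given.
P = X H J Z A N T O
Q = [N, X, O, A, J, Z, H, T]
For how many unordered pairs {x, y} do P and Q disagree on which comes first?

Disagreeing pairs: 15

Assign each item its position (1..8) in the first ordering, then rewrite the second ordering as that position sequence:
positions: X→1, H→2, J→3, Z→4, A→5, N→6, T→7, O→8
second ordering as positions: [6, 1, 8, 5, 3, 4, 2, 7]
Discordant pairs = inversions in this position sequence.
6: 1, 5, 3, 4, 2 → 5
1: 0
8: 5, 3, 4, 2, 7 → 5
5: 3, 4, 2 → 3
3: 2 → 1
4: 2 → 1
2: 0
7: 0
Total: 5 + 0 + 5 + 3 + 1 + 1 + 0 + 0 = 15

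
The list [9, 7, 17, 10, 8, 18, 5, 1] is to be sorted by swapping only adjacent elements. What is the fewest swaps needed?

Adjacent swaps: 18

Each adjacent swap fixes exactly one inversion, so the minimum swap count equals the number of inversions.
Count inversions — for each element, later elements that are smaller:
9: 7, 8, 5, 1 → 4
7: 5, 1 → 2
17: 10, 8, 5, 1 → 4
10: 8, 5, 1 → 3
8: 5, 1 → 2
18: 5, 1 → 2
5: 1 → 1
1: none → 0
Total inversions: 4 + 2 + 4 + 3 + 2 + 2 + 1 + 0 = 18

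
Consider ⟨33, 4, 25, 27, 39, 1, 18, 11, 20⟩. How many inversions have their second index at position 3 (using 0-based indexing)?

The element at index 3 is 27.
Elements before it: 33, 4, 25
Those larger than 27: 33

1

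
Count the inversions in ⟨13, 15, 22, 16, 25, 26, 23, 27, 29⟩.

There are 3 inversions.

Element-by-element contributions:
13: 0
15: 0
22: 1
16: 0
25: 1
26: 1
23: 0
27: 0
29: 0
Sum: 0 + 0 + 1 + 0 + 1 + 1 + 0 + 0 + 0 = 3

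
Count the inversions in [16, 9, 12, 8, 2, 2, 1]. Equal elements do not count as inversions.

For each element, count later entries that are smaller:
16: 6
9: 4
12: 4
8: 3
2: 1
2: 1
1: 0
Sum: 6 + 4 + 4 + 3 + 1 + 1 + 0 = 19

19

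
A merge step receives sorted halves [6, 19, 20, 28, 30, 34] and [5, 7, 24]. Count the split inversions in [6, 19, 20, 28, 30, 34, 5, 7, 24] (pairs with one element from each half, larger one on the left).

There are 14 split inversions.

For each element r of the right run, count left-run elements greater than r:
r = 5: 6, 19, 20, 28, 30, 34 → 6
r = 7: 19, 20, 28, 30, 34 → 5
r = 24: 28, 30, 34 → 3
Cross-inversions: 6 + 5 + 3 = 14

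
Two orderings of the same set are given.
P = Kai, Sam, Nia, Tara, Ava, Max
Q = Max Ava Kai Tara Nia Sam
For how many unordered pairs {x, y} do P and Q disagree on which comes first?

12 disagreeing pairs

Assign each item its position (1..6) in the first ordering, then rewrite the second ordering as that position sequence:
positions: Kai→1, Sam→2, Nia→3, Tara→4, Ava→5, Max→6
second ordering as positions: [6, 5, 1, 4, 3, 2]
Discordant pairs = inversions in this position sequence.
6: 5, 1, 4, 3, 2 → 5
5: 1, 4, 3, 2 → 4
1: 0
4: 3, 2 → 2
3: 2 → 1
2: 0
Total: 5 + 4 + 0 + 2 + 1 + 0 = 12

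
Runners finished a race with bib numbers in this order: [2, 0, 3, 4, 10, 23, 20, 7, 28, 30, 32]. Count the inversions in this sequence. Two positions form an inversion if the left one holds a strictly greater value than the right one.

5 out-of-order pairs

For each element, count later entries that are smaller:
2 → 0 → 1
0 → none → 0
3 → none → 0
4 → none → 0
10 → 7 → 1
23 → 20, 7 → 2
20 → 7 → 1
7 → none → 0
28 → none → 0
30 → none → 0
32 → none → 0
Sum: 1 + 0 + 0 + 0 + 1 + 2 + 1 + 0 + 0 + 0 + 0 = 5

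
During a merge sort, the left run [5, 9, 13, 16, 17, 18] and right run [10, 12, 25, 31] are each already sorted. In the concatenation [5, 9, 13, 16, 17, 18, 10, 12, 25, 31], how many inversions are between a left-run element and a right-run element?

8 cross-inversions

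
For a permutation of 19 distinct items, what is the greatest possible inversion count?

171 inversions

A reversed (strictly descending) arrangement makes every pair an inversion, giving C(19, 2) inversions.
C(19, 2) = 19·18/2 = 171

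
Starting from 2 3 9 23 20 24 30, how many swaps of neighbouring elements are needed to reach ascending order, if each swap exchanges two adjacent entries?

1 swap

The minimum number of adjacent swaps to sort an array equals its inversion count, since every such swap removes exactly one inversion.
Count inversions — for each element, later elements that are smaller:
2: none → 0
3: none → 0
9: none → 0
23: 20 → 1
20: none → 0
24: none → 0
30: none → 0
Total inversions: 0 + 0 + 0 + 1 + 0 + 0 + 0 = 1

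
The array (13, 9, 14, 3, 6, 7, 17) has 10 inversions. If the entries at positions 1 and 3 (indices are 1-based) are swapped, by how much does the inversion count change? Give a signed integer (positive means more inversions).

Positions 1 and 3 hold 13 and 14; after swapping, the array is [14, 9, 13, 3, 6, 7, 17].
For each element, count later entries that are smaller:
14 → 9, 13, 3, 6, 7 → 5
9 → 3, 6, 7 → 3
13 → 3, 6, 7 → 3
3 → none → 0
6 → none → 0
7 → none → 0
17 → none → 0
Sum: 5 + 3 + 3 + 0 + 0 + 0 + 0 = 11
Change: 11 − 10 = +1

+1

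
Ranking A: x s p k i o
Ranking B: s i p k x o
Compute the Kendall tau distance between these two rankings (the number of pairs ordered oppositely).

6

Assign each item its position (1..6) in the first ordering, then rewrite the second ordering as that position sequence:
positions: x→1, s→2, p→3, k→4, i→5, o→6
second ordering as positions: [2, 5, 3, 4, 1, 6]
Discordant pairs = inversions in this position sequence.
2: 1 → 1
5: 3, 4, 1 → 3
3: 1 → 1
4: 1 → 1
1: 0
6: 0
Total: 1 + 3 + 1 + 1 + 0 + 0 = 6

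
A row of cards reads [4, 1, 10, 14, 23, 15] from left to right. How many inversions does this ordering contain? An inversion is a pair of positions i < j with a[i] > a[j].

Out-of-order index pairs (0-indexed):
(0,1): 4 > 1
(4,5): 23 > 15
That's 2 pairs.

2 inversions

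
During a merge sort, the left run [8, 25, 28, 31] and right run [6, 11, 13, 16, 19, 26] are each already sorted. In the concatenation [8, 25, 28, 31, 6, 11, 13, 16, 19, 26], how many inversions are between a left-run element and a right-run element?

18

Take each right-half value and tally the left-half values above it:
r = 6: 8, 25, 28, 31 → 4
r = 11: 25, 28, 31 → 3
r = 13: 25, 28, 31 → 3
r = 16: 25, 28, 31 → 3
r = 19: 25, 28, 31 → 3
r = 26: 28, 31 → 2
Cross-inversions: 4 + 3 + 3 + 3 + 3 + 2 = 18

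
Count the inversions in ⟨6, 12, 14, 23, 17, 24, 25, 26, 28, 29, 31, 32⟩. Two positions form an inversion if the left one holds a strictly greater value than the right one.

1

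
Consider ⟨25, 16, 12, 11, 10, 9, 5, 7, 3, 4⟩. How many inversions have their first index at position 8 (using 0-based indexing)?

The element at index 8 is 3.
Elements after it: 4
None of them are smaller than 3.

0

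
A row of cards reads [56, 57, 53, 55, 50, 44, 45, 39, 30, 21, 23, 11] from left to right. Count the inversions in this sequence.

For each element, count later entries that are smaller:
56 → 53, 55, 50, 44, 45, 39, 30, 21, 23, 11 → 10
57 → 53, 55, 50, 44, 45, 39, 30, 21, 23, 11 → 10
53 → 50, 44, 45, 39, 30, 21, 23, 11 → 8
55 → 50, 44, 45, 39, 30, 21, 23, 11 → 8
50 → 44, 45, 39, 30, 21, 23, 11 → 7
44 → 39, 30, 21, 23, 11 → 5
45 → 39, 30, 21, 23, 11 → 5
39 → 30, 21, 23, 11 → 4
30 → 21, 23, 11 → 3
21 → 11 → 1
23 → 11 → 1
11 → none → 0
Sum: 10 + 10 + 8 + 8 + 7 + 5 + 5 + 4 + 3 + 1 + 1 + 0 = 62

62 inversions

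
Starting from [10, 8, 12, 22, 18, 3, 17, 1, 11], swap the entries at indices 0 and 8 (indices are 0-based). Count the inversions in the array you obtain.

21

Positions 0 and 8 hold 10 and 11; after swapping, the array is [11, 8, 12, 22, 18, 3, 17, 1, 10].
Element-by-element contributions:
11: 4
8: 2
12: 3
22: 5
18: 4
3: 1
17: 2
1: 0
10: 0
Sum: 4 + 2 + 3 + 5 + 4 + 1 + 2 + 0 + 0 = 21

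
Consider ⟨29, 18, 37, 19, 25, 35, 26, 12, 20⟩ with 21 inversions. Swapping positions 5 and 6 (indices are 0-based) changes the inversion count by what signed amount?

Positions 5 and 6 hold 35 and 26; after swapping, the array is [29, 18, 37, 19, 25, 26, 35, 12, 20].
For each element, count later entries that are smaller:
29 → 18, 19, 25, 26, 12, 20 → 6
18 → 12 → 1
37 → 19, 25, 26, 35, 12, 20 → 6
19 → 12 → 1
25 → 12, 20 → 2
26 → 12, 20 → 2
35 → 12, 20 → 2
12 → none → 0
20 → none → 0
Sum: 6 + 1 + 6 + 1 + 2 + 2 + 2 + 0 + 0 = 20
Change: 20 − 21 = -1

-1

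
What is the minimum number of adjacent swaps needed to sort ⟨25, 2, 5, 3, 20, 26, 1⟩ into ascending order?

11 swaps

Each adjacent swap fixes exactly one inversion, so the minimum swap count equals the number of inversions.
Count inversions — for each element, later elements that are smaller:
25: 2, 5, 3, 20, 1 → 5
2: 1 → 1
5: 3, 1 → 2
3: 1 → 1
20: 1 → 1
26: 1 → 1
1: none → 0
Total inversions: 5 + 1 + 2 + 1 + 1 + 1 + 0 = 11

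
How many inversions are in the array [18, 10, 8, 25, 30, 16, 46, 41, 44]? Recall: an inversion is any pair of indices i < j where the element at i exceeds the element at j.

8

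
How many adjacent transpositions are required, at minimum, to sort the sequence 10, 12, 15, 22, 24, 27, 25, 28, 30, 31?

1 adjacent swap

Each adjacent swap fixes exactly one inversion, so the minimum swap count equals the number of inversions.
Count inversions — for each element, later elements that are smaller:
10: none → 0
12: none → 0
15: none → 0
22: none → 0
24: none → 0
27: 25 → 1
25: none → 0
28: none → 0
30: none → 0
31: none → 0
Total inversions: 0 + 0 + 0 + 0 + 0 + 1 + 0 + 0 + 0 + 0 = 1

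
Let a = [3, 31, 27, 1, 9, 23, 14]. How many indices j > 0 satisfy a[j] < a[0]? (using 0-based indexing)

1 such element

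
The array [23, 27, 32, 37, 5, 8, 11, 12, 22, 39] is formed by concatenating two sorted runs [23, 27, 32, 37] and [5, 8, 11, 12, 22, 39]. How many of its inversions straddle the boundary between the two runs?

Take each right-half value and tally the left-half values above it:
r = 5: 23, 27, 32, 37 → 4
r = 8: 23, 27, 32, 37 → 4
r = 11: 23, 27, 32, 37 → 4
r = 12: 23, 27, 32, 37 → 4
r = 22: 23, 27, 32, 37 → 4
r = 39: none → 0
Cross-inversions: 4 + 4 + 4 + 4 + 4 + 0 = 20

There are 20 split inversions.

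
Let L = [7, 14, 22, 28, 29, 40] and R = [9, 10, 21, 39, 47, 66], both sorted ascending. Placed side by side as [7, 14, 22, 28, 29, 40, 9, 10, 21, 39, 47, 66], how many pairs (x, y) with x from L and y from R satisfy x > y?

Take each right-half value and tally the left-half values above it:
r = 9: 14, 22, 28, 29, 40 → 5
r = 10: 14, 22, 28, 29, 40 → 5
r = 21: 22, 28, 29, 40 → 4
r = 39: 40 → 1
r = 47: none → 0
r = 66: none → 0
Cross-inversions: 5 + 5 + 4 + 1 + 0 + 0 = 15

Split inversions: 15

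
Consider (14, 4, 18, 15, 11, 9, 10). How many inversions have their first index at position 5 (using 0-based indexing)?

The element at index 5 is 9.
Elements after it: 10
None of them are smaller than 9.

0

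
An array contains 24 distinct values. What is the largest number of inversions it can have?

Inversions: 276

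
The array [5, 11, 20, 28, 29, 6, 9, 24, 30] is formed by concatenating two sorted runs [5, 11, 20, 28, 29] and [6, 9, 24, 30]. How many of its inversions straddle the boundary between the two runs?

10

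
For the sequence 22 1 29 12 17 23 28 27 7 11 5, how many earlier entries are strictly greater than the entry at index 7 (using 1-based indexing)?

1 such element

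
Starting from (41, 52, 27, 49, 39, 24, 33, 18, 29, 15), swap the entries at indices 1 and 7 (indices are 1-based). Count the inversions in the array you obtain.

Positions 1 and 7 hold 41 and 33; after swapping, the array is [33, 52, 27, 49, 39, 24, 41, 18, 29, 15].
Count, for each position, how many later elements it exceeds:
33: 5
52: 8
27: 3
49: 6
39: 4
24: 2
41: 3
18: 1
29: 1
15: 0
Sum: 5 + 8 + 3 + 6 + 4 + 2 + 3 + 1 + 1 + 0 = 33

There are 33 inversions.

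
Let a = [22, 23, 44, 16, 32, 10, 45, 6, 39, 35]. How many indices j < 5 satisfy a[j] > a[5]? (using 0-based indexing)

The element at index 5 is 10.
Elements before it: 22, 23, 44, 16, 32
Those larger than 10: 22, 23, 44, 16, 32

5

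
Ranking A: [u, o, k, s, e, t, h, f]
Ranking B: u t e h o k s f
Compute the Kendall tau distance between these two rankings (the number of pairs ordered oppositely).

10

Assign each item its position (1..8) in the first ordering, then rewrite the second ordering as that position sequence:
positions: u→1, o→2, k→3, s→4, e→5, t→6, h→7, f→8
second ordering as positions: [1, 6, 5, 7, 2, 3, 4, 8]
Discordant pairs = inversions in this position sequence.
1: 0
6: 5, 2, 3, 4 → 4
5: 2, 3, 4 → 3
7: 2, 3, 4 → 3
2: 0
3: 0
4: 0
8: 0
Total: 0 + 4 + 3 + 3 + 0 + 0 + 0 + 0 = 10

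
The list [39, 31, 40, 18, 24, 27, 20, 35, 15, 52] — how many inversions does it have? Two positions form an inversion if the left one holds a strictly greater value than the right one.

25 out-of-order pairs

Count, for each position, how many later elements it exceeds:
39 → 31, 18, 24, 27, 20, 35, 15 → 7
31 → 18, 24, 27, 20, 15 → 5
40 → 18, 24, 27, 20, 35, 15 → 6
18 → 15 → 1
24 → 20, 15 → 2
27 → 20, 15 → 2
20 → 15 → 1
35 → 15 → 1
15 → none → 0
52 → none → 0
Sum: 7 + 5 + 6 + 1 + 2 + 2 + 1 + 1 + 0 + 0 = 25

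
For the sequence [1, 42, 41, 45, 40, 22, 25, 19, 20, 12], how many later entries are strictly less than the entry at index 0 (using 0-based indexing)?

0

The element at index 0 is 1.
Elements after it: 42, 41, 45, 40, 22, 25, 19, 20, 12
None of them are smaller than 1.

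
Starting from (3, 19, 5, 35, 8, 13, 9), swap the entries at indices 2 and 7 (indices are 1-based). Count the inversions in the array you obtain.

Positions 2 and 7 hold 19 and 9; after swapping, the array is [3, 9, 5, 35, 8, 13, 19].
Count, for each position, how many later elements it exceeds:
3: 0
9: 2
5: 0
35: 3
8: 0
13: 0
19: 0
Sum: 0 + 2 + 0 + 3 + 0 + 0 + 0 = 5

5 inversions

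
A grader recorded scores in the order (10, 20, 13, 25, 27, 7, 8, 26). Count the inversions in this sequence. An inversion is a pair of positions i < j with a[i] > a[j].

12 inversions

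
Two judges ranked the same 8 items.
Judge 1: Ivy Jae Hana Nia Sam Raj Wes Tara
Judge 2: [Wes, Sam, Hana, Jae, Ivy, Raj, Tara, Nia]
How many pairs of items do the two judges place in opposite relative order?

Assign each item its position (1..8) in the first ordering, then rewrite the second ordering as that position sequence:
positions: Ivy→1, Jae→2, Hana→3, Nia→4, Sam→5, Raj→6, Wes→7, Tara→8
second ordering as positions: [7, 5, 3, 2, 1, 6, 8, 4]
Discordant pairs = inversions in this position sequence.
7: 5, 3, 2, 1, 6, 4 → 6
5: 3, 2, 1, 4 → 4
3: 2, 1 → 2
2: 1 → 1
1: 0
6: 4 → 1
8: 4 → 1
4: 0
Total: 6 + 4 + 2 + 1 + 0 + 1 + 1 + 0 = 15

Discordant pairs: 15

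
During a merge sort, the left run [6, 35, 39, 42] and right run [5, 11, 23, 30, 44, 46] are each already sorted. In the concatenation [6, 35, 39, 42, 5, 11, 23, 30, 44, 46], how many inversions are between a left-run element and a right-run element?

Cross-inversions: 13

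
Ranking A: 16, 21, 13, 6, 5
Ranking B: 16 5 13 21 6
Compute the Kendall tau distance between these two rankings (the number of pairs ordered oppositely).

4

Assign each item its position (1..5) in the first ordering, then rewrite the second ordering as that position sequence:
positions: 16→1, 21→2, 13→3, 6→4, 5→5
second ordering as positions: [1, 5, 3, 2, 4]
Discordant pairs = inversions in this position sequence.
1: 0
5: 3, 2, 4 → 3
3: 2 → 1
2: 0
4: 0
Total: 0 + 3 + 1 + 0 + 0 = 4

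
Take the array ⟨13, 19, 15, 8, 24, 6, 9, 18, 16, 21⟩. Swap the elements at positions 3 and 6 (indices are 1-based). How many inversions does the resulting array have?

Positions 3 and 6 hold 15 and 6; after swapping, the array is [13, 19, 6, 8, 24, 15, 9, 18, 16, 21].
For each element, count later entries that are smaller:
13 → 6, 8, 9 → 3
19 → 6, 8, 15, 9, 18, 16 → 6
6 → none → 0
8 → none → 0
24 → 15, 9, 18, 16, 21 → 5
15 → 9 → 1
9 → none → 0
18 → 16 → 1
16 → none → 0
21 → none → 0
Sum: 3 + 6 + 0 + 0 + 5 + 1 + 0 + 1 + 0 + 0 = 16

16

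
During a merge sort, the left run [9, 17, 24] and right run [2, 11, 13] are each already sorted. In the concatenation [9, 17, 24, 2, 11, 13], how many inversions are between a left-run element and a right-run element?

Count, for every r in R, how many entries of L exceed r:
r = 2: 9, 17, 24 → 3
r = 11: 17, 24 → 2
r = 13: 17, 24 → 2
Cross-inversions: 3 + 2 + 2 = 7

7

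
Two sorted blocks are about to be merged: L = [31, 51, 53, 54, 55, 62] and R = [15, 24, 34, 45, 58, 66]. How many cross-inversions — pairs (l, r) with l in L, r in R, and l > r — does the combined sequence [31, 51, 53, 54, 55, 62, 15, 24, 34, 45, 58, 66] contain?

For each element r of the right run, count left-run elements greater than r:
r = 15: 31, 51, 53, 54, 55, 62 → 6
r = 24: 31, 51, 53, 54, 55, 62 → 6
r = 34: 51, 53, 54, 55, 62 → 5
r = 45: 51, 53, 54, 55, 62 → 5
r = 58: 62 → 1
r = 66: none → 0
Cross-inversions: 6 + 6 + 5 + 5 + 1 + 0 = 23

23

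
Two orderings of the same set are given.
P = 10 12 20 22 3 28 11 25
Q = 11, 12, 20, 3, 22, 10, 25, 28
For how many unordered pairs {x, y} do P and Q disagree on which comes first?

12 disagreeing pairs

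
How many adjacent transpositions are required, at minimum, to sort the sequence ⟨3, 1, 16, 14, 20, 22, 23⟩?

2 adjacent swaps

The minimum number of adjacent swaps to sort an array equals its inversion count, since every such swap removes exactly one inversion.
Count inversions — for each element, later elements that are smaller:
3: 1 → 1
1: none → 0
16: 14 → 1
14: none → 0
20: none → 0
22: none → 0
23: none → 0
Total inversions: 1 + 0 + 1 + 0 + 0 + 0 + 0 = 2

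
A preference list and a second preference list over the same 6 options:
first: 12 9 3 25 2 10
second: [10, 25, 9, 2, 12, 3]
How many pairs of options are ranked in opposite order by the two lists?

Assign each item its position (1..6) in the first ordering, then rewrite the second ordering as that position sequence:
positions: 12→1, 9→2, 3→3, 25→4, 2→5, 10→6
second ordering as positions: [6, 4, 2, 5, 1, 3]
Discordant pairs = inversions in this position sequence.
6: 4, 2, 5, 1, 3 → 5
4: 2, 1, 3 → 3
2: 1 → 1
5: 1, 3 → 2
1: 0
3: 0
Total: 5 + 3 + 1 + 2 + 0 + 0 = 11

11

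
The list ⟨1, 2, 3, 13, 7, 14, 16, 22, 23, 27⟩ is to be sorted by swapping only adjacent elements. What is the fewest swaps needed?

The minimum number of adjacent swaps to sort an array equals its inversion count, since every such swap removes exactly one inversion.
Count inversions — for each element, later elements that are smaller:
1: none → 0
2: none → 0
3: none → 0
13: 7 → 1
7: none → 0
14: none → 0
16: none → 0
22: none → 0
23: none → 0
27: none → 0
Total inversions: 0 + 0 + 0 + 1 + 0 + 0 + 0 + 0 + 0 + 0 = 1

1 adjacent swap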